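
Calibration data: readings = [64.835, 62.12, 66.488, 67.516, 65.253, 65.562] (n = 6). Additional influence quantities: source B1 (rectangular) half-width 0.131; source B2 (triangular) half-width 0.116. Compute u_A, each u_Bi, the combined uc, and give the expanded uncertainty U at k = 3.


mean = (64.835 + 62.12 + 66.488 + 67.516 + 65.253 + 65.562) / 6 = 65.29566667
s = sqrt(sum((x - mean)^2)/(n-1)) = 1.8287354
u_A = s / sqrt(n) = 1.8287354 / sqrt(6) = 0.7465781
u_B1 = 0.131 / sqrt(3) = 0.075632885
u_B2 = 0.116 / sqrt(6) = 0.047356802
uc = sqrt(0.7465781^2 + 0.075632885^2 + 0.047356802^2) = 0.75189219
U = k * uc = 3 * 0.75189219
U = 2.2557

2.2557


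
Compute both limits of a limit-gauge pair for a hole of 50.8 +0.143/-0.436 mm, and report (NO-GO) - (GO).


GO = nominal - lower_tol (smallest hole = maximum material condition)
GO = 50.8 - 0.436 = 50.364
NO-GO = nominal + upper_tol (largest hole = least material condition)
NO-GO = 50.8 + 0.143 = 50.943
spread = NO-GO - GO = 50.943 - 50.364 = 0.5790

0.5790


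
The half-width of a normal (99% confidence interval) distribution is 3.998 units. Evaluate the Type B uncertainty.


u_B = half_width / 2.576
u_B = 3.998 / 2.576
u_B = 1.5520

1.5520


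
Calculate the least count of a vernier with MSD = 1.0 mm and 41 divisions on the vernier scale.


LC = MSD / n_div
= 1.0 / 41
= 0.0244

0.0244


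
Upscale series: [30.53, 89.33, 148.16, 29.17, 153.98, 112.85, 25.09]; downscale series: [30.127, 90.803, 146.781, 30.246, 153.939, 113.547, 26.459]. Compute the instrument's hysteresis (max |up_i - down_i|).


|30.53 - 30.127| = 0.4030
|89.33 - 90.803| = 1.4730
|148.16 - 146.781| = 1.3790
|29.17 - 30.246| = 1.0760
|153.98 - 153.939| = 0.0410
|112.85 - 113.547| = 0.6970
|25.09 - 26.459| = 1.3690
hysteresis = max(diffs) = 1.4730

1.4730


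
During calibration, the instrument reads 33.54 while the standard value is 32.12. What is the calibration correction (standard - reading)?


Correction = standard - reading
= 32.12 - 33.54
= -1.4200

-1.4200


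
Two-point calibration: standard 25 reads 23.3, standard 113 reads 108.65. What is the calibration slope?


slope = (y2 - y1) / (x2 - x1)
= (108.65 - 23.3) / (113 - 25)
= 85.3500 / 88
= 0.9699

0.9699


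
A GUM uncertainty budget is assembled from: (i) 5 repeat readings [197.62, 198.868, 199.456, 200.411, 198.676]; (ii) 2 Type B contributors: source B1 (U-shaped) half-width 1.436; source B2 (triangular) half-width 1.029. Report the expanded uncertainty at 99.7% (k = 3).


mean = (197.62 + 198.868 + 199.456 + 200.411 + 198.676) / 5 = 199.0062
s = sqrt(sum((x - mean)^2)/(n-1)) = 1.0277968
u_A = s / sqrt(n) = 1.0277968 / sqrt(5) = 0.4596447
u_B1 = 1.436 / sqrt(2) = 1.0154053
u_B2 = 1.029 / sqrt(6) = 0.42008749
uc = sqrt(0.4596447^2 + 1.0154053^2 + 0.42008749^2) = 1.1911317
U = k * uc = 3 * 1.1911317
U = 3.5734

3.5734


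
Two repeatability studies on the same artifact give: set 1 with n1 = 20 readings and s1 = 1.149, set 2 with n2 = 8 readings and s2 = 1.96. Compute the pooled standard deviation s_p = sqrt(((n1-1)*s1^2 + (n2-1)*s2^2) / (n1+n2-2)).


s_p = sqrt(((n1-1)*s1^2 + (n2-1)*s2^2) / (n1+n2-2))
numerator = (20-1)*1.149^2 + (8-1)*1.96^2 = 25.083819 + 26.8912 = 51.975019
denominator = 20 + 8 - 2 = 26
s_p^2 = 51.975019 / 26 = 1.9990392
s_p = sqrt(1.9990392) = 1.4139

1.4139


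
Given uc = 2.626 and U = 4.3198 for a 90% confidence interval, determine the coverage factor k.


k = U / uc
k = 4.3198 / 2.626
k = 1.645

1.645


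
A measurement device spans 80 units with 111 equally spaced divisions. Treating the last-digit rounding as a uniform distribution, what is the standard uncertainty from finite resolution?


resolution = range / divisions
resolution = 80 / 111 = 0.72072072
u_res = resolution / (2*sqrt(3))
u_res = 0.72072072 / 3.4641016
u_res = 0.2081

0.2081


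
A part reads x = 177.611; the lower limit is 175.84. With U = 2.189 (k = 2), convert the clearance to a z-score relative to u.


u = U / k = 2.189 / 2 = 1.0945
margin = |LSL - x| = |175.84 - 177.611| = 1.771
z = margin / u = 1.771 / 1.0945
z = 1.6181

1.6181


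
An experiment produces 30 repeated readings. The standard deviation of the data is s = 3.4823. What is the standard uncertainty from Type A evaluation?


u_A = s / sqrt(n)
u_A = 3.4823 / sqrt(30)
u_A = 3.4823 / 5.4772256
u_A = 0.6358

0.6358


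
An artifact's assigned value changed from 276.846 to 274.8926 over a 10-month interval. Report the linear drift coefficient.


rate = (v2 - v1) / months
= (274.8926 - 276.846) / 10
= -1.9534 / 10
= -0.1953

-0.1953


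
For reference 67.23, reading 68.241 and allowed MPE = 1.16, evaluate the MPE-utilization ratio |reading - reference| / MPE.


e = indication - reference = 68.241 - 67.23 = 1.0110
|e| = 1.0110
ratio = |e| / MPE = 1.0110 / 1.16
ratio = 0.8716

0.8716


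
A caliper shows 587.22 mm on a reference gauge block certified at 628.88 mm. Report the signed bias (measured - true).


Systematic error = measured - true
= 587.22 - 628.88
= -41.6600

-41.6600


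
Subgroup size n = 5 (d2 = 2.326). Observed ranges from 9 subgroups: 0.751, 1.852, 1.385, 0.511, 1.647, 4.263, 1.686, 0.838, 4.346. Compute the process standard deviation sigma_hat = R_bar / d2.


R_bar = (0.751 + 1.852 + 1.385 + 0.511 + 1.647 + 4.263 + 1.686 + 0.838 + 4.346) / 9
R_bar = 17.279 / 9 = 1.9198889
sigma_hat = R_bar / d2 = 1.9198889 / 2.326 = 0.8254

0.8254


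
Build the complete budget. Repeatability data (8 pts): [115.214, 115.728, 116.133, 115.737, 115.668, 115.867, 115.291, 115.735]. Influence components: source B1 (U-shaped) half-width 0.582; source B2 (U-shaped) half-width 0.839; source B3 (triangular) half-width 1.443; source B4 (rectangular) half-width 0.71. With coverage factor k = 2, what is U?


mean = (115.214 + 115.728 + 116.133 + 115.737 + 115.668 + 115.867 + 115.291 + 115.735) / 8 = 115.671625
s = sqrt(sum((x - mean)^2)/(n-1)) = 0.29684433
u_A = s / sqrt(n) = 0.29684433 / sqrt(8) = 0.10495032
u_B1 = 0.582 / sqrt(2) = 0.41153615
u_B2 = 0.839 / sqrt(2) = 0.59326259
u_B3 = 1.443 / sqrt(6) = 0.58910228
u_B4 = 0.71 / sqrt(3) = 0.40991869
uc = sqrt(0.10495032^2 + 0.41153615^2 + 0.59326259^2 + 0.58910228^2 + 0.40991869^2) = 1.0234314
U = k * uc = 2 * 1.0234314
U = 2.0469

2.0469


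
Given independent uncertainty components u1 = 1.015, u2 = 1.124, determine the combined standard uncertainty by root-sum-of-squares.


uc = sqrt(1.015^2 + 1.124^2)
uc = sqrt(2.293601)
uc = 1.5145

1.5145


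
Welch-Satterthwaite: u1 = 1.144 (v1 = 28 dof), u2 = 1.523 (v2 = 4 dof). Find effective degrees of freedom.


uc = sqrt(u1^2 + u2^2) = sqrt(1.144^2 + 1.523^2) = 1.9048005
v_eff = uc^4 / (u1^4/v1 + u2^4/v2)
= 1.9048005^4 / (1.144^4/28 + 1.523^4/4)
= 13.164307 / 1.4062248
v_eff = 9.3615

9.3615


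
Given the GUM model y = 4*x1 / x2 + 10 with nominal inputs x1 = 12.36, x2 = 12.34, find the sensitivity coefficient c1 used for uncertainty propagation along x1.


y = 4*x1 / x2 + 10
dy/dx1 = 4/x2
Evaluate at x2 = 12.34: c1 = 4 / 12.34
c1 = 0.3241

0.3241


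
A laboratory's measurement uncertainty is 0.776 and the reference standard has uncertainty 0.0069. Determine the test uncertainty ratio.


TUR = u_lab / u_ref
= 0.776 / 0.0069
= 112.4638

112.4638


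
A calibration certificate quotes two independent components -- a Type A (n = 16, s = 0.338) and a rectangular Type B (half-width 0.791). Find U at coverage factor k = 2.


u_A = s / sqrt(n) = 0.338 / sqrt(16) = 0.0845
u_B = half_width / sqrt(3) = 0.791 / sqrt(3) = 0.45668406
uc = sqrt(u_A^2 + u_B^2) = sqrt(0.0845^2 + 0.45668406^2) = 0.46443577
U = k * uc = 2 * 0.46443577
U = 0.9289

0.9289


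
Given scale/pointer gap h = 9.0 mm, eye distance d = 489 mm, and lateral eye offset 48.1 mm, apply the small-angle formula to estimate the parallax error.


error = h * offset / d
= 9.0 * 48.1 / 489
= 0.8853

0.8853


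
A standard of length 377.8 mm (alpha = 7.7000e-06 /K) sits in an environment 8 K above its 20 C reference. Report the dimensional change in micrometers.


dL = L * alpha * dT
= 377.8 * 7.7000e-06 * 8
= 0.0232725 mm
dL_um = 0.0232725 * 1000 = 23.2725 um

23.2725


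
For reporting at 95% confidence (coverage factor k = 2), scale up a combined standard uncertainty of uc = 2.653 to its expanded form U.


U = k * uc
U = 2 * 2.653
U = 5.3060

5.3060


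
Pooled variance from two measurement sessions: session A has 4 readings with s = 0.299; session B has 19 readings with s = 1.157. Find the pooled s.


s_p = sqrt(((n1-1)*s1^2 + (n2-1)*s2^2) / (n1+n2-2))
numerator = (4-1)*0.299^2 + (19-1)*1.157^2 = 0.268203 + 24.095682 = 24.363885
denominator = 4 + 19 - 2 = 21
s_p^2 = 24.363885 / 21 = 1.160185
s_p = sqrt(1.160185) = 1.0771

1.0771


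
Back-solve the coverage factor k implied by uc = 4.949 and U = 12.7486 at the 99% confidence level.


k = U / uc
k = 12.7486 / 4.949
k = 2.576

2.576


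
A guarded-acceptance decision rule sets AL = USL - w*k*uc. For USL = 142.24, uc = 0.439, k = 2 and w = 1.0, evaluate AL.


U = k * uc = 2 * 0.439 = 0.878
guard band g = w * U = 1.0 * 0.878 = 0.878
AL = USL - g = 142.24 - 0.878
AL = 141.3620

141.3620


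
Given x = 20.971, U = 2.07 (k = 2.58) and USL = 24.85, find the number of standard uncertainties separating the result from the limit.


u = U / k = 2.07 / 2.58 = 0.80232558
margin = |USL - x| = |24.85 - 20.971| = 3.879
z = margin / u = 3.879 / 0.80232558
z = 4.8347

4.8347


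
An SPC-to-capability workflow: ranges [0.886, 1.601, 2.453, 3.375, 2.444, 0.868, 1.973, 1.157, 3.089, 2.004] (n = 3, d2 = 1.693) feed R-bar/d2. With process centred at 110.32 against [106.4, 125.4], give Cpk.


R_bar = (0.886 + 1.601 + 2.453 + 3.375 + 2.444 + 0.868 + 1.973 + 1.157 + 3.089 + 2.004) / 10 = 1.985
sigma = R_bar / d2 = 1.985 / 1.693 = 1.1724749
Cp = (USL - LSL)/(6*sigma) = (125.4 - 106.4)/(6*1.1724749) = 2.7008
Cpu = (125.4 - 110.32)/(3*1.1724749) = 4.2872
Cpl = (110.32 - 106.4)/(3*1.1724749) = 1.1145
Cpk = min(Cpu, Cpl) = 1.1145

1.1145


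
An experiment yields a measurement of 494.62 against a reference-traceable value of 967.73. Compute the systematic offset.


Systematic error = measured - true
= 494.62 - 967.73
= -473.1100

-473.1100


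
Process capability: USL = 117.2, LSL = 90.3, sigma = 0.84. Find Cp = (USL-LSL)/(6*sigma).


Cp = (USL - LSL) / (6 * sigma)
= (117.2 - 90.3) / (6 * 0.84)
= 26.9000 / 5.0400
= 5.3373

5.3373


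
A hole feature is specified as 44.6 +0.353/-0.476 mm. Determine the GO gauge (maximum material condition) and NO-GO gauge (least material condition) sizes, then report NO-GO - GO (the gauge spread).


GO = nominal - lower_tol (smallest hole = maximum material condition)
GO = 44.6 - 0.476 = 44.124
NO-GO = nominal + upper_tol (largest hole = least material condition)
NO-GO = 44.6 + 0.353 = 44.953
spread = NO-GO - GO = 44.953 - 44.124 = 0.8290

0.8290


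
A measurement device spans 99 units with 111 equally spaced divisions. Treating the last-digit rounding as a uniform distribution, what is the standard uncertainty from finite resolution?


resolution = range / divisions
resolution = 99 / 111 = 0.89189189
u_res = resolution / (2*sqrt(3))
u_res = 0.89189189 / 3.4641016
u_res = 0.2575

0.2575


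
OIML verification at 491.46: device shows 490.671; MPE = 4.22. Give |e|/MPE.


e = indication - reference = 490.671 - 491.46 = -0.7890
|e| = 0.7890
ratio = |e| / MPE = 0.7890 / 4.22
ratio = 0.1870

0.1870


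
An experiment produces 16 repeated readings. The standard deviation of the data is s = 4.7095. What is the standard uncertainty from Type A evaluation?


u_A = s / sqrt(n)
u_A = 4.7095 / sqrt(16)
u_A = 4.7095 / 4
u_A = 1.1774

1.1774


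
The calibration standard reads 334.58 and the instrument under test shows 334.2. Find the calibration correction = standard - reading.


Correction = standard - reading
= 334.58 - 334.2
= 0.3800

0.3800


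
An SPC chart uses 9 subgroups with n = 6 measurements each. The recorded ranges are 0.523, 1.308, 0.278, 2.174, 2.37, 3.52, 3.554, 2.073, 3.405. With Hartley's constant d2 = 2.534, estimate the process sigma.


R_bar = (0.523 + 1.308 + 0.278 + 2.174 + 2.37 + 3.52 + 3.554 + 2.073 + 3.405) / 9
R_bar = 19.205 / 9 = 2.1338889
sigma_hat = R_bar / d2 = 2.1338889 / 2.534 = 0.8421

0.8421


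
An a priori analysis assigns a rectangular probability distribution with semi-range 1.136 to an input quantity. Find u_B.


u_B = half_width / sqrt(3)
u_B = 1.136 / 1.7320508
u_B = 0.6559

0.6559


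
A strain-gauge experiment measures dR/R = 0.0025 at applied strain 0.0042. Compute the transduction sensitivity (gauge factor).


GF = (dR/R) / epsilon
= 0.0025 / 0.0042
= 0.5952

0.5952


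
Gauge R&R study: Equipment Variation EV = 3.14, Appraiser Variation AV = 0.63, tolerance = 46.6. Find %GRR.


GRR = sqrt(EV^2 + AV^2) = sqrt(3.14^2 + 0.63^2) = 3.2025771
%GRR = GRR / tol * 100 = 3.2025771 / 46.6 * 100
%GRR = 6.8725

6.8725


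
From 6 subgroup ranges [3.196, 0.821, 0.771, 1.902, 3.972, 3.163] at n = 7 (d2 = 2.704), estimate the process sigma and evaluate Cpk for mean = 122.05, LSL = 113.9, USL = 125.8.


R_bar = (3.196 + 0.821 + 0.771 + 1.902 + 3.972 + 3.163) / 6 = 2.3041667
sigma = R_bar / d2 = 2.3041667 / 2.704 = 0.85213266
Cp = (USL - LSL)/(6*sigma) = (125.8 - 113.9)/(6*0.85213266) = 2.3275
Cpu = (125.8 - 122.05)/(3*0.85213266) = 1.4669
Cpl = (122.05 - 113.9)/(3*0.85213266) = 3.1881
Cpk = min(Cpu, Cpl) = 1.4669

1.4669


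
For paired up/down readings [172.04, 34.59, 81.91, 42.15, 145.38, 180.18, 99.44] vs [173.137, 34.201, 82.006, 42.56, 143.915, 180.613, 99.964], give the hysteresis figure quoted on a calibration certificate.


|172.04 - 173.137| = 1.0970
|34.59 - 34.201| = 0.3890
|81.91 - 82.006| = 0.0960
|42.15 - 42.56| = 0.4100
|145.38 - 143.915| = 1.4650
|180.18 - 180.613| = 0.4330
|99.44 - 99.964| = 0.5240
hysteresis = max(diffs) = 1.4650

1.4650


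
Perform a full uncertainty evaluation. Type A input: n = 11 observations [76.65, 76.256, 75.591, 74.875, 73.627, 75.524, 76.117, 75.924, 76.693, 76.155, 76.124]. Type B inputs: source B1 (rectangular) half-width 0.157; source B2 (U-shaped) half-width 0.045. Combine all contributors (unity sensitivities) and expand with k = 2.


mean = (76.65 + 76.256 + 75.591 + 74.875 + 73.627 + 75.524 + 76.117 + 75.924 + 76.693 + 76.155 + 76.124) / 11 = 75.776
s = sqrt(sum((x - mean)^2)/(n-1)) = 0.88123924
u_A = s / sqrt(n) = 0.88123924 / sqrt(11) = 0.26570363
u_B1 = 0.157 / sqrt(3) = 0.090643992
u_B2 = 0.045 / sqrt(2) = 0.031819805
uc = sqrt(0.26570363^2 + 0.090643992^2 + 0.031819805^2) = 0.28253717
U = k * uc = 2 * 0.28253717
U = 0.5651

0.5651


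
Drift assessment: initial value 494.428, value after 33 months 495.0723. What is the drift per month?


rate = (v2 - v1) / months
= (495.0723 - 494.428) / 33
= 0.6443 / 33
= 0.0195

0.0195


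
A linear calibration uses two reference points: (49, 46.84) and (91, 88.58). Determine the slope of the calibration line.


slope = (y2 - y1) / (x2 - x1)
= (88.58 - 46.84) / (91 - 49)
= 41.7400 / 42
= 0.9938

0.9938


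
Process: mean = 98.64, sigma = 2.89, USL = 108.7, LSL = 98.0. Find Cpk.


Cpu = (USL - mean) / (3*sigma) = (108.7 - 98.64) / (3*2.89) = 1.1603
Cpl = (mean - LSL) / (3*sigma) = (98.64 - 98.0) / (3*2.89) = 0.0738
Cpk = min(Cpu, Cpl) = 0.0738

0.0738


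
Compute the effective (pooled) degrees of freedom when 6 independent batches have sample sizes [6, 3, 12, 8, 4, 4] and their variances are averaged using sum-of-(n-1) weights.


nu = sum_i (n_i - 1)
nu = ((6 - 1) + (3 - 1) + (12 - 1) + (8 - 1) + (4 - 1) + (4 - 1))
nu = 5 + 2 + 11 + 7 + 3 + 3
nu = 31

31


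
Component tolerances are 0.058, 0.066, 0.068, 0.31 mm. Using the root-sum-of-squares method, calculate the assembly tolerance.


RSS = sqrt(0.058^2 + 0.066^2 + 0.068^2 + 0.31^2)
= sqrt(0.108444)
= 0.3293

0.3293


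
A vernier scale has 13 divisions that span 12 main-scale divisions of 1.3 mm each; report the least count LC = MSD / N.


LC = MSD / n_div
= 1.3 / 13
= 0.1000

0.1000


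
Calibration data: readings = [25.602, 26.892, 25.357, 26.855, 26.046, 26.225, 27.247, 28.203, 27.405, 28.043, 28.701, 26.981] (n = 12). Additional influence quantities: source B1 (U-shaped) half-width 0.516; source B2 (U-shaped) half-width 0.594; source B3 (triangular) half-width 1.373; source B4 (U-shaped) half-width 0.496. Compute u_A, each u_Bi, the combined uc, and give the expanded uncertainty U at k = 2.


mean = (25.602 + 26.892 + 25.357 + 26.855 + 26.046 + 26.225 + 27.247 + 28.203 + 27.405 + 28.043 + 28.701 + 26.981) / 12 = 26.96308333
s = sqrt(sum((x - mean)^2)/(n-1)) = 1.0372509
u_A = s / sqrt(n) = 1.0372509 / sqrt(12) = 0.29942854
u_B1 = 0.516 / sqrt(2) = 0.3648671
u_B2 = 0.594 / sqrt(2) = 0.42002143
u_B3 = 1.373 / sqrt(6) = 0.5605249
u_B4 = 0.496 / sqrt(2) = 0.35072496
uc = sqrt(0.29942854^2 + 0.3648671^2 + 0.42002143^2 + 0.5605249^2 + 0.35072496^2) = 0.91454886
U = k * uc = 2 * 0.91454886
U = 1.8291

1.8291


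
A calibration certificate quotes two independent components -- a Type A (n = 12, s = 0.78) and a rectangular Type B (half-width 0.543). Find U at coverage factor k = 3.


u_A = s / sqrt(n) = 0.78 / sqrt(12) = 0.2251666
u_B = half_width / sqrt(3) = 0.543 / sqrt(3) = 0.3135012
uc = sqrt(u_A^2 + u_B^2) = sqrt(0.2251666^2 + 0.3135012^2) = 0.38598316
U = k * uc = 3 * 0.38598316
U = 1.1579

1.1579


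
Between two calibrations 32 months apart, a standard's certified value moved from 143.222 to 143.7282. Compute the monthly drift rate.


rate = (v2 - v1) / months
= (143.7282 - 143.222) / 32
= 0.5062 / 32
= 0.0158

0.0158


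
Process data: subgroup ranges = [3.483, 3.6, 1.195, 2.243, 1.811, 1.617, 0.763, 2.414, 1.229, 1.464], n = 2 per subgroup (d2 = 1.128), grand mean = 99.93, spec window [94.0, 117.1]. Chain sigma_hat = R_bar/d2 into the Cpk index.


R_bar = (3.483 + 3.6 + 1.195 + 2.243 + 1.811 + 1.617 + 0.763 + 2.414 + 1.229 + 1.464) / 10 = 1.9819
sigma = R_bar / d2 = 1.9819 / 1.128 = 1.7570035
Cp = (USL - LSL)/(6*sigma) = (117.1 - 94.0)/(6*1.7570035) = 2.1912
Cpu = (117.1 - 99.93)/(3*1.7570035) = 3.2574
Cpl = (99.93 - 94.0)/(3*1.7570035) = 1.1250
Cpk = min(Cpu, Cpl) = 1.1250

1.1250


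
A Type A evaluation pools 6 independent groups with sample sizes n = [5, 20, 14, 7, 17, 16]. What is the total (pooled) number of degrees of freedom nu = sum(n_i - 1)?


nu = sum_i (n_i - 1)
nu = ((5 - 1) + (20 - 1) + (14 - 1) + (7 - 1) + (17 - 1) + (16 - 1))
nu = 4 + 19 + 13 + 6 + 16 + 15
nu = 73

73


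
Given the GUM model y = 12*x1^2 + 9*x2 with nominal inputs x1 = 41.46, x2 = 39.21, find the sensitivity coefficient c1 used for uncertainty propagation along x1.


y = 12*x1^2 + 9*x2
dy/dx1 = 2*12*x1
Evaluate at x1 = 41.46: c1 = 24 * 41.46
c1 = 995.0400

995.0400


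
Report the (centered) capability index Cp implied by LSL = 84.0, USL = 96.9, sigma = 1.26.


Cp = (USL - LSL) / (6 * sigma)
= (96.9 - 84.0) / (6 * 1.26)
= 12.9000 / 7.5600
= 1.7063

1.7063


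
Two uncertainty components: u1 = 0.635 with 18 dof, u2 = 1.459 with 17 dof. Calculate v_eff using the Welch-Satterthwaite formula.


uc = sqrt(u1^2 + u2^2) = sqrt(0.635^2 + 1.459^2) = 1.5911964
v_eff = uc^4 / (u1^4/v1 + u2^4/v2)
= 1.5911964^4 / (0.635^4/18 + 1.459^4/17)
= 6.4105479 / 0.27557885
v_eff = 23.2621

23.2621


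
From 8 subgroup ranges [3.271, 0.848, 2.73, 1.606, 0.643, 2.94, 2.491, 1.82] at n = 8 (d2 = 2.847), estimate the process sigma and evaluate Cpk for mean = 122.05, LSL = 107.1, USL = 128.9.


R_bar = (3.271 + 0.848 + 2.73 + 1.606 + 0.643 + 2.94 + 2.491 + 1.82) / 8 = 2.043625
sigma = R_bar / d2 = 2.043625 / 2.847 = 0.717817
Cp = (USL - LSL)/(6*sigma) = (128.9 - 107.1)/(6*0.717817) = 5.0616
Cpu = (128.9 - 122.05)/(3*0.717817) = 3.1809
Cpl = (122.05 - 107.1)/(3*0.717817) = 6.9423
Cpk = min(Cpu, Cpl) = 3.1809

3.1809


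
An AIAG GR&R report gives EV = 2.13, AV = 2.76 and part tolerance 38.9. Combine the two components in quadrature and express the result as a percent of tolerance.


GRR = sqrt(EV^2 + AV^2) = sqrt(2.13^2 + 2.76^2) = 3.4863304
%GRR = GRR / tol * 100 = 3.4863304 / 38.9 * 100
%GRR = 8.9623

8.9623


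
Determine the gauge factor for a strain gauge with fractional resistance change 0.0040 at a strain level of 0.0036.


GF = (dR/R) / epsilon
= 0.0040 / 0.0036
= 1.1111

1.1111


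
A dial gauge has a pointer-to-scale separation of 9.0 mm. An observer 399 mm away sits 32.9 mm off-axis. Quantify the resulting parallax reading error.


error = h * offset / d
= 9.0 * 32.9 / 399
= 0.7421

0.7421


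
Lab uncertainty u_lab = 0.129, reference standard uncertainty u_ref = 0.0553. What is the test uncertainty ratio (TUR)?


TUR = u_lab / u_ref
= 0.129 / 0.0553
= 2.3327

2.3327


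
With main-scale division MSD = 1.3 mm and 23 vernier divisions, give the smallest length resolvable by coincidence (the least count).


LC = MSD / n_div
= 1.3 / 23
= 0.0565

0.0565


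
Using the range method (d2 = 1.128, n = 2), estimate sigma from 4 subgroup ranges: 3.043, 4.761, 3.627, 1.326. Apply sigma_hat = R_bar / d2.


R_bar = (3.043 + 4.761 + 3.627 + 1.326) / 4
R_bar = 12.757 / 4 = 3.18925
sigma_hat = R_bar / d2 = 3.18925 / 1.128 = 2.8273

2.8273


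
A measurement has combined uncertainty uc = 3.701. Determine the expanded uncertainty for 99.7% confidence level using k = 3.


U = k * uc
U = 3 * 3.701
U = 11.1030

11.1030


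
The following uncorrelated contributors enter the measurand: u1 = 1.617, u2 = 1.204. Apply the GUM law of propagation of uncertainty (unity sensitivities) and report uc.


uc = sqrt(1.617^2 + 1.204^2)
uc = sqrt(4.064305)
uc = 2.0160

2.0160


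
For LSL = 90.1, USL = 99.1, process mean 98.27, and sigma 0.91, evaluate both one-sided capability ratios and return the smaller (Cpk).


Cpu = (USL - mean) / (3*sigma) = (99.1 - 98.27) / (3*0.91) = 0.3040
Cpl = (mean - LSL) / (3*sigma) = (98.27 - 90.1) / (3*0.91) = 2.9927
Cpk = min(Cpu, Cpl) = 0.3040

0.3040


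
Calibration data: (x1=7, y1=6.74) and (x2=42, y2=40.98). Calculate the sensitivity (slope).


slope = (y2 - y1) / (x2 - x1)
= (40.98 - 6.74) / (42 - 7)
= 34.2400 / 35
= 0.9783

0.9783


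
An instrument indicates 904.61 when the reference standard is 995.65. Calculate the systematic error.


Systematic error = measured - true
= 904.61 - 995.65
= -91.0400

-91.0400


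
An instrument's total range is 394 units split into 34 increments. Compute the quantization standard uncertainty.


resolution = range / divisions
resolution = 394 / 34 = 11.588235
u_res = resolution / (2*sqrt(3))
u_res = 11.588235 / 3.4641016
u_res = 3.3452

3.3452


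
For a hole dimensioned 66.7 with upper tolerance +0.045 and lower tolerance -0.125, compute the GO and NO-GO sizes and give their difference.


GO = nominal - lower_tol (smallest hole = maximum material condition)
GO = 66.7 - 0.125 = 66.575
NO-GO = nominal + upper_tol (largest hole = least material condition)
NO-GO = 66.7 + 0.045 = 66.745
spread = NO-GO - GO = 66.745 - 66.575 = 0.1700

0.1700


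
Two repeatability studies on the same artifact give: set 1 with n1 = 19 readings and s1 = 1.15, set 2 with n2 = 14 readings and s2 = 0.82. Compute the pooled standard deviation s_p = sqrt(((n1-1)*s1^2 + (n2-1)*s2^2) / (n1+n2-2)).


s_p = sqrt(((n1-1)*s1^2 + (n2-1)*s2^2) / (n1+n2-2))
numerator = (19-1)*1.15^2 + (14-1)*0.82^2 = 23.805 + 8.7412 = 32.5462
denominator = 19 + 14 - 2 = 31
s_p^2 = 32.5462 / 31 = 1.0498774
s_p = sqrt(1.0498774) = 1.0246

1.0246


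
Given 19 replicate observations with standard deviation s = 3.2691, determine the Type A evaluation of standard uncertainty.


u_A = s / sqrt(n)
u_A = 3.2691 / sqrt(19)
u_A = 3.2691 / 4.3588989
u_A = 0.7500

0.7500


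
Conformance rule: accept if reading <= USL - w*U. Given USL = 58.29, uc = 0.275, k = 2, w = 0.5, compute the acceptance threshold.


U = k * uc = 2 * 0.275 = 0.55
guard band g = w * U = 0.5 * 0.55 = 0.275
AL = USL - g = 58.29 - 0.275
AL = 58.0150

58.0150


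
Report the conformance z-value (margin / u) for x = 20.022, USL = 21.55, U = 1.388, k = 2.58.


u = U / k = 1.388 / 2.58 = 0.5379845
margin = |USL - x| = |21.55 - 20.022| = 1.528
z = margin / u = 1.528 / 0.5379845
z = 2.8402

2.8402


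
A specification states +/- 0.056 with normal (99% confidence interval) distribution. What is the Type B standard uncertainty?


u_B = half_width / 2.576
u_B = 0.056 / 2.576
u_B = 0.0217

0.0217


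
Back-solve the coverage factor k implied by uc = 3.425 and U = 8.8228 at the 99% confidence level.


k = U / uc
k = 8.8228 / 3.425
k = 2.576

2.576


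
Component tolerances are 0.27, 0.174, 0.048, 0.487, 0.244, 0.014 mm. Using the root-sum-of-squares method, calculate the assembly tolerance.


RSS = sqrt(0.27^2 + 0.174^2 + 0.048^2 + 0.487^2 + 0.244^2 + 0.014^2)
= sqrt(0.402381)
= 0.6343

0.6343


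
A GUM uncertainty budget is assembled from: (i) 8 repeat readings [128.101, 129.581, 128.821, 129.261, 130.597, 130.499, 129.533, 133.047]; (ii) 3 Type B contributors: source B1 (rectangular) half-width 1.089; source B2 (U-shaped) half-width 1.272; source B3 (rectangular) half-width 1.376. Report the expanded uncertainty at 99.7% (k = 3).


mean = (128.101 + 129.581 + 128.821 + 129.261 + 130.597 + 130.499 + 129.533 + 133.047) / 8 = 129.93
s = sqrt(sum((x - mean)^2)/(n-1)) = 1.5017339
u_A = s / sqrt(n) = 1.5017339 / sqrt(8) = 0.53094311
u_B1 = 1.089 / sqrt(3) = 0.62873444
u_B2 = 1.272 / sqrt(2) = 0.89943983
u_B3 = 1.376 / sqrt(3) = 0.79443397
uc = sqrt(0.53094311^2 + 0.62873444^2 + 0.89943983^2 + 0.79443397^2) = 1.4551031
U = k * uc = 3 * 1.4551031
U = 4.3653

4.3653


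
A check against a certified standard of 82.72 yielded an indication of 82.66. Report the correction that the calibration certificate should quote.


Correction = standard - reading
= 82.72 - 82.66
= 0.0600

0.0600


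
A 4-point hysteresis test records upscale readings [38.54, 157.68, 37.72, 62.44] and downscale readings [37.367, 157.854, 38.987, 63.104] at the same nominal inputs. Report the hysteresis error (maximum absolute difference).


|38.54 - 37.367| = 1.1730
|157.68 - 157.854| = 0.1740
|37.72 - 38.987| = 1.2670
|62.44 - 63.104| = 0.6640
hysteresis = max(diffs) = 1.2670

1.2670


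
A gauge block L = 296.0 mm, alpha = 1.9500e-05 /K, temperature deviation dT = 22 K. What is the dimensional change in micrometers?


dL = L * alpha * dT
= 296.0 * 1.9500e-05 * 22
= 0.1269840 mm
dL_um = 0.1269840 * 1000 = 126.9840 um

126.9840


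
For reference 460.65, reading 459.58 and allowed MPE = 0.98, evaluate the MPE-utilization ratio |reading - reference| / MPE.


e = indication - reference = 459.58 - 460.65 = -1.0700
|e| = 1.0700
ratio = |e| / MPE = 1.0700 / 0.98
ratio = 1.0918

1.0918


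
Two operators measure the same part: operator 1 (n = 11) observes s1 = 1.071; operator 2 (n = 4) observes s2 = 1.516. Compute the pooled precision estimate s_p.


s_p = sqrt(((n1-1)*s1^2 + (n2-1)*s2^2) / (n1+n2-2))
numerator = (11-1)*1.071^2 + (4-1)*1.516^2 = 11.47041 + 6.894768 = 18.365178
denominator = 11 + 4 - 2 = 13
s_p^2 = 18.365178 / 13 = 1.412706
s_p = sqrt(1.412706) = 1.1886

1.1886


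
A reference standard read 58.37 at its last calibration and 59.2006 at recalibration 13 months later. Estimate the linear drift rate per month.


rate = (v2 - v1) / months
= (59.2006 - 58.37) / 13
= 0.8306 / 13
= 0.0639

0.0639


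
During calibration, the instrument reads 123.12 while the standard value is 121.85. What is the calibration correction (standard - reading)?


Correction = standard - reading
= 121.85 - 123.12
= -1.2700

-1.2700


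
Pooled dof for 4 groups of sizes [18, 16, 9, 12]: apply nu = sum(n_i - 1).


nu = sum_i (n_i - 1)
nu = ((18 - 1) + (16 - 1) + (9 - 1) + (12 - 1))
nu = 17 + 15 + 8 + 11
nu = 51

51


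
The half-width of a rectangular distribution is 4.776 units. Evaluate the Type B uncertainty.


u_B = half_width / sqrt(3)
u_B = 4.776 / 1.7320508
u_B = 2.7574

2.7574


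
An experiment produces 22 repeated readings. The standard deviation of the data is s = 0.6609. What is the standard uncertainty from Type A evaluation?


u_A = s / sqrt(n)
u_A = 0.6609 / sqrt(22)
u_A = 0.6609 / 4.6904158
u_A = 0.1409

0.1409


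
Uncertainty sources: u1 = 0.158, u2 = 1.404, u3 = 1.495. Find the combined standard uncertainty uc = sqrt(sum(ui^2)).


uc = sqrt(0.158^2 + 1.404^2 + 1.495^2)
uc = sqrt(4.231205)
uc = 2.0570

2.0570


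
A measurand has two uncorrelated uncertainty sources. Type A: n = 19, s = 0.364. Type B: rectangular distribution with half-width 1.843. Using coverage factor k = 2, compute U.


u_A = s / sqrt(n) = 0.364 / sqrt(19) = 0.083507327
u_B = half_width / sqrt(3) = 1.843 / sqrt(3) = 1.0640565
uc = sqrt(u_A^2 + u_B^2) = sqrt(0.083507327^2 + 1.0640565^2) = 1.0673283
U = k * uc = 2 * 1.0673283
U = 2.1347

2.1347


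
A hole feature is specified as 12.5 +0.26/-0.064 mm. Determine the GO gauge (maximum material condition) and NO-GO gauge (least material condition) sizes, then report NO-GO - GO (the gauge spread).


GO = nominal - lower_tol (smallest hole = maximum material condition)
GO = 12.5 - 0.064 = 12.436
NO-GO = nominal + upper_tol (largest hole = least material condition)
NO-GO = 12.5 + 0.26 = 12.76
spread = NO-GO - GO = 12.76 - 12.436 = 0.3240

0.3240


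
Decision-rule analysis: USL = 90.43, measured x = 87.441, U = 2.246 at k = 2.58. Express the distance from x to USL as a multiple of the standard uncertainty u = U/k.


u = U / k = 2.246 / 2.58 = 0.87054264
margin = |USL - x| = |90.43 - 87.441| = 2.989
z = margin / u = 2.989 / 0.87054264
z = 3.4335

3.4335


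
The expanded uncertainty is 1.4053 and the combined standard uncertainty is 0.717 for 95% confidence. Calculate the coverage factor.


k = U / uc
k = 1.4053 / 0.717
k = 1.96

1.96


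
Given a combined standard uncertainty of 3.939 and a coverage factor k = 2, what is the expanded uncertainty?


U = k * uc
U = 2 * 3.939
U = 7.8780

7.8780


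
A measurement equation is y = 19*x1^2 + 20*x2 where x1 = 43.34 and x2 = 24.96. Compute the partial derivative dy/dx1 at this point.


y = 19*x1^2 + 20*x2
dy/dx1 = 2*19*x1
Evaluate at x1 = 43.34: c1 = 38 * 43.34
c1 = 1646.9200

1646.9200


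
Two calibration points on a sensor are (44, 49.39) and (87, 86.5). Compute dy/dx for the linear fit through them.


slope = (y2 - y1) / (x2 - x1)
= (86.5 - 49.39) / (87 - 44)
= 37.1100 / 43
= 0.8630

0.8630


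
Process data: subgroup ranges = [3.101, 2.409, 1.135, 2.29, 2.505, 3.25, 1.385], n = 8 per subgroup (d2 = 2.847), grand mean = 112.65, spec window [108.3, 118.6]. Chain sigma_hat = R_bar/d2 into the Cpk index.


R_bar = (3.101 + 2.409 + 1.135 + 2.29 + 2.505 + 3.25 + 1.385) / 7 = 2.2964286
sigma = R_bar / d2 = 2.2964286 / 2.847 = 0.80661349
Cp = (USL - LSL)/(6*sigma) = (118.6 - 108.3)/(6*0.80661349) = 2.1282
Cpu = (118.6 - 112.65)/(3*0.80661349) = 2.4588
Cpl = (112.65 - 108.3)/(3*0.80661349) = 1.7976
Cpk = min(Cpu, Cpl) = 1.7976

1.7976


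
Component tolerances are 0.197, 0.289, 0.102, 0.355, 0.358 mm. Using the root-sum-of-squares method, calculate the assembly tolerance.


RSS = sqrt(0.197^2 + 0.289^2 + 0.102^2 + 0.355^2 + 0.358^2)
= sqrt(0.386923)
= 0.6220

0.6220


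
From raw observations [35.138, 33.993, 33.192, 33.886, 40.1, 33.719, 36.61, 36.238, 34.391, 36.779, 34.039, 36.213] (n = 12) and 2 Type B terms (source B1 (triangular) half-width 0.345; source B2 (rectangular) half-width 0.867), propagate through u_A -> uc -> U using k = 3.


mean = (35.138 + 33.993 + 33.192 + 33.886 + 40.1 + 33.719 + 36.61 + 36.238 + 34.391 + 36.779 + 34.039 + 36.213) / 12 = 35.35816667
s = sqrt(sum((x - mean)^2)/(n-1)) = 1.9472561
u_A = s / sqrt(n) = 1.9472561 / sqrt(12) = 0.56212442
u_B1 = 0.345 / sqrt(6) = 0.14084566
u_B2 = 0.867 / sqrt(3) = 0.50056268
uc = sqrt(0.56212442^2 + 0.14084566^2 + 0.50056268^2) = 0.76575738
U = k * uc = 3 * 0.76575738
U = 2.2973

2.2973


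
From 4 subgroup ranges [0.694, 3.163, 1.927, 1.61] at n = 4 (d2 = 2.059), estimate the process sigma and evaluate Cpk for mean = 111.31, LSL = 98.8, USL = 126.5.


R_bar = (0.694 + 3.163 + 1.927 + 1.61) / 4 = 1.8485
sigma = R_bar / d2 = 1.8485 / 2.059 = 0.89776591
Cp = (USL - LSL)/(6*sigma) = (126.5 - 98.8)/(6*0.89776591) = 5.1424
Cpu = (126.5 - 111.31)/(3*0.89776591) = 5.6399
Cpl = (111.31 - 98.8)/(3*0.89776591) = 4.6449
Cpk = min(Cpu, Cpl) = 4.6449

4.6449


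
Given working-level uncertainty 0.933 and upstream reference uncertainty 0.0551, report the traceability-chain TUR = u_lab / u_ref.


TUR = u_lab / u_ref
= 0.933 / 0.0551
= 16.9328

16.9328


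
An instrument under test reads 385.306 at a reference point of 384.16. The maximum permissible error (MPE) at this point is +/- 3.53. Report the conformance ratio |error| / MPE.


e = indication - reference = 385.306 - 384.16 = 1.1460
|e| = 1.1460
ratio = |e| / MPE = 1.1460 / 3.53
ratio = 0.3246

0.3246


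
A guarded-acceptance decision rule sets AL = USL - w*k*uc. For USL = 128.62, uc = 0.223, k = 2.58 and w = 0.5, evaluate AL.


U = k * uc = 2.58 * 0.223 = 0.57534
guard band g = w * U = 0.5 * 0.57534 = 0.28767
AL = USL - g = 128.62 - 0.28767
AL = 128.3323

128.3323


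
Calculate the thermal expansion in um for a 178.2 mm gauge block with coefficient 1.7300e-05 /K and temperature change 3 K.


dL = L * alpha * dT
= 178.2 * 1.7300e-05 * 3
= 0.0092486 mm
dL_um = 0.0092486 * 1000 = 9.2486 um

9.2486


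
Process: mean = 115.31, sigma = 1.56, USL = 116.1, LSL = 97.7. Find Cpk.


Cpu = (USL - mean) / (3*sigma) = (116.1 - 115.31) / (3*1.56) = 0.1688
Cpl = (mean - LSL) / (3*sigma) = (115.31 - 97.7) / (3*1.56) = 3.7628
Cpk = min(Cpu, Cpl) = 0.1688

0.1688


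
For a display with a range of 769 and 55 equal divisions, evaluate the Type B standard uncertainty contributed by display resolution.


resolution = range / divisions
resolution = 769 / 55 = 13.981818
u_res = resolution / (2*sqrt(3))
u_res = 13.981818 / 3.4641016
u_res = 4.0362

4.0362


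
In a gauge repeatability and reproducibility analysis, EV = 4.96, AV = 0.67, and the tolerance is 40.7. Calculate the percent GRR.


GRR = sqrt(EV^2 + AV^2) = sqrt(4.96^2 + 0.67^2) = 5.0050475
%GRR = GRR / tol * 100 = 5.0050475 / 40.7 * 100
%GRR = 12.2974

12.2974


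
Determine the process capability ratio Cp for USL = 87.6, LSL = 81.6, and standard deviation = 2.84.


Cp = (USL - LSL) / (6 * sigma)
= (87.6 - 81.6) / (6 * 2.84)
= 6.0000 / 17.0400
= 0.3521

0.3521


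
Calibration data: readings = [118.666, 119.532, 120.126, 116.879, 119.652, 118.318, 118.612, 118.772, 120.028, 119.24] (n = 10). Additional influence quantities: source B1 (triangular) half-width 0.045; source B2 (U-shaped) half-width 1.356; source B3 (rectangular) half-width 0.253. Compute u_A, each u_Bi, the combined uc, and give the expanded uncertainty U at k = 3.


mean = (118.666 + 119.532 + 120.126 + 116.879 + 119.652 + 118.318 + 118.612 + 118.772 + 120.028 + 119.24) / 10 = 118.9825
s = sqrt(sum((x - mean)^2)/(n-1)) = 0.96408705
u_A = s / sqrt(n) = 0.96408705 / sqrt(10) = 0.30487109
u_B1 = 0.045 / sqrt(6) = 0.018371173
u_B2 = 1.356 / sqrt(2) = 0.9588368
u_B3 = 0.253 / sqrt(3) = 0.14606962
uc = sqrt(0.30487109^2 + 0.018371173^2 + 0.9588368^2 + 0.14606962^2) = 1.0168521
U = k * uc = 3 * 1.0168521
U = 3.0506

3.0506


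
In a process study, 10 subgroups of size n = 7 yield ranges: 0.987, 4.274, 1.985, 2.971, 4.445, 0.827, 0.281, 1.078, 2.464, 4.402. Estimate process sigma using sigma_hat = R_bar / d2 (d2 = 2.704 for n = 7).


R_bar = (0.987 + 4.274 + 1.985 + 2.971 + 4.445 + 0.827 + 0.281 + 1.078 + 2.464 + 4.402) / 10
R_bar = 23.714 / 10 = 2.3714
sigma_hat = R_bar / d2 = 2.3714 / 2.704 = 0.8770

0.8770


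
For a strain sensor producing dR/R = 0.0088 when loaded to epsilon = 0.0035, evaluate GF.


GF = (dR/R) / epsilon
= 0.0088 / 0.0035
= 2.5143

2.5143


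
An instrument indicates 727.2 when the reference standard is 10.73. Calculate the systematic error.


Systematic error = measured - true
= 727.2 - 10.73
= 716.4700

716.4700


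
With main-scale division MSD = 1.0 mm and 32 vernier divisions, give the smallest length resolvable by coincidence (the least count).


LC = MSD / n_div
= 1.0 / 32
= 0.0312

0.0312


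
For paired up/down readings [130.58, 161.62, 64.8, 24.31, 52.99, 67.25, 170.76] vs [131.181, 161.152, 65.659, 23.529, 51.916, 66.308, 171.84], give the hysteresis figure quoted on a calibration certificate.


|130.58 - 131.181| = 0.6010
|161.62 - 161.152| = 0.4680
|64.8 - 65.659| = 0.8590
|24.31 - 23.529| = 0.7810
|52.99 - 51.916| = 1.0740
|67.25 - 66.308| = 0.9420
|170.76 - 171.84| = 1.0800
hysteresis = max(diffs) = 1.0800

1.0800


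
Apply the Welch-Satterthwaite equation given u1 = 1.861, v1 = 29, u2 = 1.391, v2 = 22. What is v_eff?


uc = sqrt(u1^2 + u2^2) = sqrt(1.861^2 + 1.391^2) = 2.3234031
v_eff = uc^4 / (u1^4/v1 + u2^4/v2)
= 2.3234031^4 / (1.861^4/29 + 1.391^4/22)
= 29.140584 / 0.58377775
v_eff = 49.9173

49.9173


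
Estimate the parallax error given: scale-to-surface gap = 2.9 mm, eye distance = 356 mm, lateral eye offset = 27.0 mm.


error = h * offset / d
= 2.9 * 27.0 / 356
= 0.2199

0.2199


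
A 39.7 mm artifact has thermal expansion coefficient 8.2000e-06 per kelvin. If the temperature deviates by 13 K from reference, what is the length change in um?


dL = L * alpha * dT
= 39.7 * 8.2000e-06 * 13
= 0.0042320 mm
dL_um = 0.0042320 * 1000 = 4.2320 um

4.2320


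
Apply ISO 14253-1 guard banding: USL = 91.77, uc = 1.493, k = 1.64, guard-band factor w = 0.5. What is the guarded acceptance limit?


U = k * uc = 1.64 * 1.493 = 2.44852
guard band g = w * U = 0.5 * 2.44852 = 1.22426
AL = USL - g = 91.77 - 1.22426
AL = 90.5457

90.5457


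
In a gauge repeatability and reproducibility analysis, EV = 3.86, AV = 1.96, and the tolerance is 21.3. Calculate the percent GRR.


GRR = sqrt(EV^2 + AV^2) = sqrt(3.86^2 + 1.96^2) = 4.3291108
%GRR = GRR / tol * 100 = 4.3291108 / 21.3 * 100
%GRR = 20.3245

20.3245


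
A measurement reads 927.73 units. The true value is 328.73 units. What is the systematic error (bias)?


Systematic error = measured - true
= 927.73 - 328.73
= 599.0000

599.0000


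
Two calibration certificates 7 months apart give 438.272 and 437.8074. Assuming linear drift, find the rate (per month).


rate = (v2 - v1) / months
= (437.8074 - 438.272) / 7
= -0.4646 / 7
= -0.0664

-0.0664


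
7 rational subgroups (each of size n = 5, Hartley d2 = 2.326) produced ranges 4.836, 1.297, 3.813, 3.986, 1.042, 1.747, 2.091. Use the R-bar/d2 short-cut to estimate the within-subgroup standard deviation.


R_bar = (4.836 + 1.297 + 3.813 + 3.986 + 1.042 + 1.747 + 2.091) / 7
R_bar = 18.812 / 7 = 2.6874286
sigma_hat = R_bar / d2 = 2.6874286 / 2.326 = 1.1554

1.1554


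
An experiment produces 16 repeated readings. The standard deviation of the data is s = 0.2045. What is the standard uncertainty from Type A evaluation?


u_A = s / sqrt(n)
u_A = 0.2045 / sqrt(16)
u_A = 0.2045 / 4
u_A = 0.0511

0.0511


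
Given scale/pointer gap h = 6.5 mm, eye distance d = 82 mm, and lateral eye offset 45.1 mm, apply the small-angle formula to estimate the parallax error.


error = h * offset / d
= 6.5 * 45.1 / 82
= 3.5750

3.5750


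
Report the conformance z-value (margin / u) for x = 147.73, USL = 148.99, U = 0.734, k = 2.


u = U / k = 0.734 / 2 = 0.367
margin = |USL - x| = |148.99 - 147.73| = 1.26
z = margin / u = 1.26 / 0.367
z = 3.4332

3.4332


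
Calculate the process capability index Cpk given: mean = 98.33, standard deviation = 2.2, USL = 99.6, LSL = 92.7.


Cpu = (USL - mean) / (3*sigma) = (99.6 - 98.33) / (3*2.2) = 0.1924
Cpl = (mean - LSL) / (3*sigma) = (98.33 - 92.7) / (3*2.2) = 0.8530
Cpk = min(Cpu, Cpl) = 0.1924

0.1924


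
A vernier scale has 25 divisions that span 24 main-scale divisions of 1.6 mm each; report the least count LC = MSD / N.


LC = MSD / n_div
= 1.6 / 25
= 0.0640

0.0640
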